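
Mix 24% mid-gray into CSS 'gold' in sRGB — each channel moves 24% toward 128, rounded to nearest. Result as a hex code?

CSS gold is rgb(255, 215, 0).
A 24% tone moves each channel 24% toward 128:
  R: 255 + 0.24×(128−255) = 255 − 30.48 = 224.52 → 225
  G: 215 − 20.88 = 194.12 → 194
  B: 0 + 30.72 = 30.72 → 31
rgb(225, 194, 31) = #E1C21F.

#E1C21F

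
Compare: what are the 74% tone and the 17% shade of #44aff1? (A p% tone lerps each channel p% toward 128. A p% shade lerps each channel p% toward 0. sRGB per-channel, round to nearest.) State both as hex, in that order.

#44aff1 is rgb(68, 175, 241).
74% tone:
  R: 68 + 0.74×(128−68) = 68 + 44.4 = 112.4 → 112
  G: 175 + 0.74×(128−175) = 175 − 34.78 = 140.22 → 140
  B: 241 − 83.62 = 157.38 → 157
  → #708c9d
17% shade:
  R: 68 + 0.17×(0−68) = 68 − 11.56 = 56.44 → 56
  G: 175 + 0.17×(0−175) = 175 − 29.75 = 145.25 → 145
  B: 241 − 40.97 = 200.03 → 200
  → #3891c8

#708c9d, #3891c8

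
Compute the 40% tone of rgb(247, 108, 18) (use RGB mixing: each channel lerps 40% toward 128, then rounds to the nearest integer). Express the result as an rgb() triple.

A 40% tone moves each channel 40% toward 128:
  R: 247 + 0.4×(128−247) = 247 − 47.6 = 199.4 → 199
  G: 108 + 8 = 116 → 116
  B: 18 + 0.4×(128−18) = 18 + 44 = 62 → 62

rgb(199, 116, 62)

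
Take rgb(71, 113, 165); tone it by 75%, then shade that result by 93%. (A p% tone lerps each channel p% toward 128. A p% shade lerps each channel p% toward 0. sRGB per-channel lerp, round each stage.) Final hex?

Lerp each channel 75% toward 128:
  R: 71 + 0.75×(128−71) = 71 + 42.75 = 113.75 → 114
  G: 113 + 0.75×(128−113) = 113 + 11.25 = 124.25 → 124
  B: 165 + 0.75×(128−165) = 165 − 27.75 = 137.25 → 137
After the tone: rgb(114, 124, 137) = #727c89.
Lerp each channel 93% toward 0:
  R: 114 + 0.93×(0−114) = 114 − 106.02 = 7.98 → 8
  G: 124 − 115.32 = 8.68 → 9
  B: 137 + 0.93×(0−137) = 137 − 127.41 = 9.59 → 10
rgb(8, 9, 10) = #08090a.

#08090a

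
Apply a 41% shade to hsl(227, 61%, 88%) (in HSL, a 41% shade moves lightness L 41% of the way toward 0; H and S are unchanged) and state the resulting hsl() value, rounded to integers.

L moves 41% from 88 toward 0: 88 − 36.08 = 51.92 → 52.
H and S are unchanged.

hsl(227, 61%, 52%)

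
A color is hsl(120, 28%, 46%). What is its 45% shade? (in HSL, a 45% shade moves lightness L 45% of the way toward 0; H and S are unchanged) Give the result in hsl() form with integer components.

hsl(120, 28%, 25%)

L moves 45% from 46 toward 0: 46 − 20.7 = 25.3 → 25.
H and S are unchanged.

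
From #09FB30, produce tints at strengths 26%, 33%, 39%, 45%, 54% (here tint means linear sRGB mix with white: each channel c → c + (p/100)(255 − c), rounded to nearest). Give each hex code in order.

#49FC66, #5AFC74, #69FD81, #78FD8D, #8EFDA0

#09FB30 is rgb(9, 251, 48).
26%: (9 + 63.96 = 72.96→73, 251 + 1.04 = 252.04→252, 48 + 53.82 = 101.82→102) → #49FC66
33%: (9 + 81.18 = 90.18→90, 251 + 1.32 = 252.32→252, 48 + 68.31 = 116.31→116) → #5AFC74
39%: (9 + 95.94 = 104.94→105, 251 + 1.56 = 252.56→253, 48 + 80.73 = 128.73→129) → #69FD81
45%: (9 + 110.7 = 119.7→120, 251 + 1.8 = 252.8→253, 48 + 93.15 = 141.15→141) → #78FD8D
54%: (9 + 132.84 = 141.84→142, 251 + 2.16 = 253.16→253, 48 + 111.78 = 159.78→160) → #8EFDA0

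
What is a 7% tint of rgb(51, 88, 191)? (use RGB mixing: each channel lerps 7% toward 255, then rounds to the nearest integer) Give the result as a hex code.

Lerp each channel 7% toward 255:
  R: 51 + 14.28 = 65.28 → 65
  G: 88 + 0.07×(255−88) = 88 + 11.69 = 99.69 → 100
  B: 191 + 4.48 = 195.48 → 195
rgb(65, 100, 195) = #4164c3.

#4164c3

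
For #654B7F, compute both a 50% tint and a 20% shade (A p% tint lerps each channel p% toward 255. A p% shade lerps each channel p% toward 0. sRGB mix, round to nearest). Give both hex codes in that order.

#B2A5BF, #513C66

#654B7F is rgb(101, 75, 127).
50% tint:
  R: 101 + 0.5×(255−101) = 101 + 77 = 178 → 178
  G: 75 + 0.5×(255−75) = 75 + 90 = 165 → 165
  B: 127 + 64 = 191 → 191
  → #B2A5BF
20% shade:
  R: 101 − 20.2 = 80.8 → 81
  G: 75 − 15 = 60 → 60
  B: 127 − 25.4 = 101.6 → 102
  → #513C66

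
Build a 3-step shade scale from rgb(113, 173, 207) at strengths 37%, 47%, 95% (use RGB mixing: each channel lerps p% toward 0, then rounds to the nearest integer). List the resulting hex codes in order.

#476D82, #3C5C6E, #06090A

37%: (113 − 41.81 = 71.19→71, 173 − 64.01 = 108.99→109, 207 − 76.59 = 130.41→130) → #476D82
47%: (113 − 53.11 = 59.89→60, 173 − 81.31 = 91.69→92, 207 − 97.29 = 109.71→110) → #3C5C6E
95%: (113 − 107.35 = 5.65→6, 173 − 164.35 = 8.65→9, 207 − 196.65 = 10.35→10) → #06090A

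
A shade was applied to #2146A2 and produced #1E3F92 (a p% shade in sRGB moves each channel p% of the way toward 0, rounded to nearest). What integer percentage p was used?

#2146A2 is rgb(33, 70, 162); #1E3F92 is rgb(30, 63, 146).
On the B channel (widest range): 146 ≈ 162 + (p/100)(0 − 162), so p ≈ 100×(146 − 162)/(0 − 162) = -1600/-162 = 9.88.
p = 10 reproduces all three channels after rounding.

10%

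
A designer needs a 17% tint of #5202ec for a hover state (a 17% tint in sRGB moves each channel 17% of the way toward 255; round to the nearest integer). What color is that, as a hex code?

#5202ec is rgb(82, 2, 236).
A 17% tint moves each channel 17% toward 255:
  R: 82 + 0.17×(255−82) = 82 + 29.41 = 111.41 → 111
  G: 2 + 0.17×(255−2) = 2 + 43.01 = 45.01 → 45
  B: 236 + 3.23 = 239.23 → 239
rgb(111, 45, 239) = #6f2def.

#6f2def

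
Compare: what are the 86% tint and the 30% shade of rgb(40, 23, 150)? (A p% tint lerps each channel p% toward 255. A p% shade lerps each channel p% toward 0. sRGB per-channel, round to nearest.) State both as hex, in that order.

86% tint:
  R: 40 + 0.86×(255−40) = 40 + 184.9 = 224.9 → 225
  G: 23 + 199.52 = 222.52 → 223
  B: 150 + 0.86×(255−150) = 150 + 90.3 = 240.3 → 240
  → #e1dff0
30% shade:
  R: 40 + 0.3×(0−40) = 40 − 12 = 28 → 28
  G: 23 − 6.9 = 16.1 → 16
  B: 150 − 45 = 105 → 105
  → #1c1069

#e1dff0, #1c1069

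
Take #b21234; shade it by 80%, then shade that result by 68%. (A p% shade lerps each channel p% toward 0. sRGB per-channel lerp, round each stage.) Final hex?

#b21234 is rgb(178, 18, 52).
Lerp each channel 80% toward 0:
  R: 178 + 0.8×(0−178) = 178 − 142.4 = 35.6 → 36
  G: 18 + 0.8×(0−18) = 18 − 14.4 = 3.6 → 4
  B: 52 + 0.8×(0−52) = 52 − 41.6 = 10.4 → 10
After the shade: rgb(36, 4, 10) = #24040a.
A 68% shade moves each channel 68% toward 0:
  R: 36 + 0.68×(0−36) = 36 − 24.48 = 11.52 → 12
  G: 4 + 0.68×(0−4) = 4 − 2.72 = 1.28 → 1
  B: 10 + 0.68×(0−10) = 10 − 6.8 = 3.2 → 3
rgb(12, 1, 3) = #0c0103.

#0c0103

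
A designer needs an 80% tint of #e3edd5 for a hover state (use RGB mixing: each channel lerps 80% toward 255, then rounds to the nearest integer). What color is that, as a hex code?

#e3edd5 is rgb(227, 237, 213).
Lerp each channel 80% toward 255:
  R: 227 + 0.8×(255−227) = 227 + 22.4 = 249.4 → 249
  G: 237 + 0.8×(255−237) = 237 + 14.4 = 251.4 → 251
  B: 213 + 0.8×(255−213) = 213 + 33.6 = 246.6 → 247
rgb(249, 251, 247) = #f9fbf7.

#f9fbf7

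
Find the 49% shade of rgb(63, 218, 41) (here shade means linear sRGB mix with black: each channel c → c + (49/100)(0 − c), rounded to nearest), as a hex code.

#206F15

Lerp each channel 49% toward 0:
  R: 63 + 0.49×(0−63) = 63 − 30.87 = 32.13 → 32
  G: 218 + 0.49×(0−218) = 218 − 106.82 = 111.18 → 111
  B: 41 + 0.49×(0−41) = 41 − 20.09 = 20.91 → 21
rgb(32, 111, 21) = #206F15.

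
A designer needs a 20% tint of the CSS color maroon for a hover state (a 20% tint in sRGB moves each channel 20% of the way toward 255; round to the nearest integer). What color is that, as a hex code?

#993333

CSS maroon is rgb(128, 0, 0).
Lerp each channel 20% toward 255:
  R: 128 + 0.2×(255−128) = 128 + 25.4 = 153.4 → 153
  G: 0 + 51 = 51 → 51
  B: 0 + 51 = 51 → 51
rgb(153, 51, 51) = #993333.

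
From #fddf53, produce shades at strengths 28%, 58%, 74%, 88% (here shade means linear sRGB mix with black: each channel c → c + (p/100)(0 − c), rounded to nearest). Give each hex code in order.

#fddf53 is rgb(253, 223, 83).
28%: (253 − 70.84 = 182.16→182, 223 − 62.44 = 160.56→161, 83 − 23.24 = 59.76→60) → #b6a13c
58%: (253 − 146.74 = 106.26→106, 223 − 129.34 = 93.66→94, 83 − 48.14 = 34.86→35) → #6a5e23
74%: (253 − 187.22 = 65.78→66, 223 − 165.02 = 57.98→58, 83 − 61.42 = 21.58→22) → #423a16
88%: (253 − 222.64 = 30.36→30, 223 − 196.24 = 26.76→27, 83 − 73.04 = 9.96→10) → #1e1b0a

#b6a13c, #6a5e23, #423a16, #1e1b0a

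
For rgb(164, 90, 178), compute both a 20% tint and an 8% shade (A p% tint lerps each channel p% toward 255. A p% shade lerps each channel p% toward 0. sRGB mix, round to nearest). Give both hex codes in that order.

20% tint:
  R: 164 + 0.2×(255−164) = 164 + 18.2 = 182.2 → 182
  G: 90 + 0.2×(255−90) = 90 + 33 = 123 → 123
  B: 178 + 0.2×(255−178) = 178 + 15.4 = 193.4 → 193
  → #B67BC1
8% shade:
  R: 164 + 0.08×(0−164) = 164 − 13.12 = 150.88 → 151
  G: 90 + 0.08×(0−90) = 90 − 7.2 = 82.8 → 83
  B: 178 + 0.08×(0−178) = 178 − 14.24 = 163.76 → 164
  → #9753A4

#B67BC1, #9753A4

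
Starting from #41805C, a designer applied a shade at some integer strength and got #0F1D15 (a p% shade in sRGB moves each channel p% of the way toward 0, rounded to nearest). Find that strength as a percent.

77%

#41805C is rgb(65, 128, 92); #0F1D15 is rgb(15, 29, 21).
On the G channel (widest range): 29 ≈ 128 + (p/100)(0 − 128), so p ≈ 100×(29 − 128)/(0 − 128) = -9900/-128 = 77.34.
p = 77 reproduces all three channels after rounding.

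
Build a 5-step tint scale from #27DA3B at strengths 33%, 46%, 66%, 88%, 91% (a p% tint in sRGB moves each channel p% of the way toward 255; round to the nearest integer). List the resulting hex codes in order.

#6EE67C, #8AEB95, #B6F2BC, #E5FBE7, #ECFCED

#27DA3B is rgb(39, 218, 59).
33%: (39 + 71.28 = 110.28→110, 218 + 12.21 = 230.21→230, 59 + 64.68 = 123.68→124) → #6EE67C
46%: (39 + 99.36 = 138.36→138, 218 + 17.02 = 235.02→235, 59 + 90.16 = 149.16→149) → #8AEB95
66%: (39 + 142.56 = 181.56→182, 218 + 24.42 = 242.42→242, 59 + 129.36 = 188.36→188) → #B6F2BC
88%: (39 + 190.08 = 229.08→229, 218 + 32.56 = 250.56→251, 59 + 172.48 = 231.48→231) → #E5FBE7
91%: (39 + 196.56 = 235.56→236, 218 + 33.67 = 251.67→252, 59 + 178.36 = 237.36→237) → #ECFCED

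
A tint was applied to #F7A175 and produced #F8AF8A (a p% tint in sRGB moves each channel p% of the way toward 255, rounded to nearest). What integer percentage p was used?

#F7A175 is rgb(247, 161, 117); #F8AF8A is rgb(248, 175, 138).
On the B channel (widest range): 138 ≈ 117 + (p/100)(255 − 117), so p ≈ 100×(138 − 117)/(255 − 117) = 2100/138 = 15.22.
p = 15 reproduces all three channels after rounding.

15%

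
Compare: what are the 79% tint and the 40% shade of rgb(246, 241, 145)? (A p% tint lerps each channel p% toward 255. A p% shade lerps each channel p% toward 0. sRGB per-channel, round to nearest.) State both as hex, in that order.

79% tint:
  R: 246 + 0.79×(255−246) = 246 + 7.11 = 253.11 → 253
  G: 241 + 0.79×(255−241) = 241 + 11.06 = 252.06 → 252
  B: 145 + 0.79×(255−145) = 145 + 86.9 = 231.9 → 232
  → #fdfce8
40% shade:
  R: 246 − 98.4 = 147.6 → 148
  G: 241 + 0.4×(0−241) = 241 − 96.4 = 144.6 → 145
  B: 145 + 0.4×(0−145) = 145 − 58 = 87 → 87
  → #949157

#fdfce8, #949157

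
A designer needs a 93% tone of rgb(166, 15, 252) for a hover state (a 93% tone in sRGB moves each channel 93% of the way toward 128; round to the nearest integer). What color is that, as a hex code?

A 93% tone moves each channel 93% toward 128:
  R: 166 − 35.34 = 130.66 → 131
  G: 15 + 0.93×(128−15) = 15 + 105.09 = 120.09 → 120
  B: 252 + 0.93×(128−252) = 252 − 115.32 = 136.68 → 137
rgb(131, 120, 137) = #837889.

#837889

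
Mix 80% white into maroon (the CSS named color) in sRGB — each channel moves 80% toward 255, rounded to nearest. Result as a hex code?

CSS maroon is rgb(128, 0, 0).
An 80% tint moves each channel 80% toward 255:
  R: 128 + 101.6 = 229.6 → 230
  G: 0 + 0.8×(255−0) = 0 + 204 = 204 → 204
  B: 0 + 204 = 204 → 204
rgb(230, 204, 204) = #e6cccc.

#e6cccc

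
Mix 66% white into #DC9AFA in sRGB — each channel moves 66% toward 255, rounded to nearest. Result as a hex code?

#DC9AFA is rgb(220, 154, 250).
Lerp each channel 66% toward 255:
  R: 220 + 0.66×(255−220) = 220 + 23.1 = 243.1 → 243
  G: 154 + 0.66×(255−154) = 154 + 66.66 = 220.66 → 221
  B: 250 + 0.66×(255−250) = 250 + 3.3 = 253.3 → 253
rgb(243, 221, 253) = #F3DDFD.

#F3DDFD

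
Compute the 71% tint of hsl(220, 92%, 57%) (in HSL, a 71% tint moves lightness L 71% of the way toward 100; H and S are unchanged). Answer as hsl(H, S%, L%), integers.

L moves 71% from 57 toward 100: 57 + 30.53 = 87.53 → 88.
H and S are unchanged.

hsl(220, 92%, 88%)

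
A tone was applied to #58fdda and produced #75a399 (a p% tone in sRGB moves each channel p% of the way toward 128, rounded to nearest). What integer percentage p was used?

#58fdda is rgb(88, 253, 218); #75a399 is rgb(117, 163, 153).
On the G channel (widest range): 163 ≈ 253 + (p/100)(128 − 253), so p ≈ 100×(163 − 253)/(128 − 253) = -9000/-125 = 72.00.
p = 72 reproduces all three channels after rounding.

72%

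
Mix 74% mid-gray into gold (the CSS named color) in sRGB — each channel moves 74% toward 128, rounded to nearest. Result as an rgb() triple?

rgb(161, 151, 95)

CSS gold is rgb(255, 215, 0).
Lerp each channel 74% toward 128:
  R: 255 + 0.74×(128−255) = 255 − 93.98 = 161.02 → 161
  G: 215 − 64.38 = 150.62 → 151
  B: 0 + 94.72 = 94.72 → 95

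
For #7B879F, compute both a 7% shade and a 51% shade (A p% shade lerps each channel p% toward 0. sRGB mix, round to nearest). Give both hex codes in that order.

#727E94, #3C424E

#7B879F is rgb(123, 135, 159).
7% shade:
  R: 123 − 8.61 = 114.39 → 114
  G: 135 + 0.07×(0−135) = 135 − 9.45 = 125.55 → 126
  B: 159 − 11.13 = 147.87 → 148
  → #727E94
51% shade:
  R: 123 − 62.73 = 60.27 → 60
  G: 135 + 0.51×(0−135) = 135 − 68.85 = 66.15 → 66
  B: 159 + 0.51×(0−159) = 159 − 81.09 = 77.91 → 78
  → #3C424E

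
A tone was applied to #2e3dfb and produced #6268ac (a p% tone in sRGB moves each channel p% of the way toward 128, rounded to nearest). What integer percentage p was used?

#2e3dfb is rgb(46, 61, 251); #6268ac is rgb(98, 104, 172).
On the B channel (widest range): 172 ≈ 251 + (p/100)(128 − 251), so p ≈ 100×(172 − 251)/(128 − 251) = -7900/-123 = 64.23.
p = 64 reproduces all three channels after rounding.

64%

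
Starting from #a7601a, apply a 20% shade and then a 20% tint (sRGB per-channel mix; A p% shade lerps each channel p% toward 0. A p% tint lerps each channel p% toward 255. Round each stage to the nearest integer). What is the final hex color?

#9e7144

#a7601a is rgb(167, 96, 26).
Per channel, c → c + 0.2(0 − c):
  R: 167 − 33.4 = 133.6 → 134
  G: 96 + 0.2×(0−96) = 96 − 19.2 = 76.8 → 77
  B: 26 + 0.2×(0−26) = 26 − 5.2 = 20.8 → 21
After the shade: rgb(134, 77, 21) = #864d15.
Lerp each channel 20% toward 255:
  R: 134 + 24.2 = 158.2 → 158
  G: 77 + 0.2×(255−77) = 77 + 35.6 = 112.6 → 113
  B: 21 + 0.2×(255−21) = 21 + 46.8 = 67.8 → 68
rgb(158, 113, 68) = #9e7144.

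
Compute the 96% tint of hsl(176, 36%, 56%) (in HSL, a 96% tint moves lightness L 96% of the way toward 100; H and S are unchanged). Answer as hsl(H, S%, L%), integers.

hsl(176, 36%, 98%)

L moves 96% from 56 toward 100: 56 + 42.24 = 98.24 → 98.
H and S are unchanged.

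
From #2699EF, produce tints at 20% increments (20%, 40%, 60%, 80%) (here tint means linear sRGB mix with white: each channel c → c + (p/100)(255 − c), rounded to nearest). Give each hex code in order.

#51ADF2, #7DC2F5, #A8D6F9, #D4EBFC

#2699EF is rgb(38, 153, 239).
20%: (38 + 43.4 = 81.4→81, 153 + 20.4 = 173.4→173, 239 + 3.2 = 242.2→242) → #51ADF2
40%: (38 + 86.8 = 124.8→125, 153 + 40.8 = 193.8→194, 239 + 6.4 = 245.4→245) → #7DC2F5
60%: (38 + 130.2 = 168.2→168, 153 + 61.2 = 214.2→214, 239 + 9.6 = 248.6→249) → #A8D6F9
80%: (38 + 173.6 = 211.6→212, 153 + 81.6 = 234.6→235, 239 + 12.8 = 251.8→252) → #D4EBFC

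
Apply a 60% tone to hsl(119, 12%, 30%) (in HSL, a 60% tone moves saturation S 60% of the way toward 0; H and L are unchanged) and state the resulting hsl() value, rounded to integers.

hsl(119, 5%, 30%)

S moves 60% from 12 toward 0: 12 − 7.2 = 4.8 → 5.
H and L are unchanged.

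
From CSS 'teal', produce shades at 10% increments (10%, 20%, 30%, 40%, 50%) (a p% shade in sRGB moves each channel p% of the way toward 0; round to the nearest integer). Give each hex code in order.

CSS teal is rgb(0, 128, 128).
10%: (0→0, 128 − 12.8 = 115.2→115, 128 − 12.8 = 115.2→115) → #007373
20%: (0→0, 128 − 25.6 = 102.4→102, 128 − 25.6 = 102.4→102) → #006666
30%: (0→0, 128 − 38.4 = 89.6→90, 128 − 38.4 = 89.6→90) → #005a5a
40%: (0→0, 128 − 51.2 = 76.8→77, 128 − 51.2 = 76.8→77) → #004d4d
50%: (0→0, 128 − 64 = 64→64, 128 − 64 = 64→64) → #004040

#007373, #006666, #005a5a, #004d4d, #004040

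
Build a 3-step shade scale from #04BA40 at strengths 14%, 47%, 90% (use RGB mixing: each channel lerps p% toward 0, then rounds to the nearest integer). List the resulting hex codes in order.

#03A037, #026322, #001306

#04BA40 is rgb(4, 186, 64).
14%: (4 − 0.56 = 3.44→3, 186 − 26.04 = 159.96→160, 64 − 8.96 = 55.04→55) → #03A037
47%: (4 − 1.88 = 2.12→2, 186 − 87.42 = 98.58→99, 64 − 30.08 = 33.92→34) → #026322
90%: (4 − 3.6 = 0.4→0, 186 − 167.4 = 18.6→19, 64 − 57.6 = 6.4→6) → #001306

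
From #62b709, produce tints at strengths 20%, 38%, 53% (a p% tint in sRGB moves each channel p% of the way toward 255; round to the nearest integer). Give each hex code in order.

#62b709 is rgb(98, 183, 9).
20%: (98 + 31.4 = 129.4→129, 183 + 14.4 = 197.4→197, 9 + 49.2 = 58.2→58) → #81c53a
38%: (98 + 59.66 = 157.66→158, 183 + 27.36 = 210.36→210, 9 + 93.48 = 102.48→102) → #9ed266
53%: (98 + 83.21 = 181.21→181, 183 + 38.16 = 221.16→221, 9 + 130.38 = 139.38→139) → #b5dd8b

#81c53a, #9ed266, #b5dd8b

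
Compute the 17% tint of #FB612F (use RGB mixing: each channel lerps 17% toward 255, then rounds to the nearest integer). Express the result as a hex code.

#FB612F is rgb(251, 97, 47).
A 17% tint moves each channel 17% toward 255:
  R: 251 + 0.17×(255−251) = 251 + 0.68 = 251.68 → 252
  G: 97 + 26.86 = 123.86 → 124
  B: 47 + 0.17×(255−47) = 47 + 35.36 = 82.36 → 82
rgb(252, 124, 82) = #FC7C52.

#FC7C52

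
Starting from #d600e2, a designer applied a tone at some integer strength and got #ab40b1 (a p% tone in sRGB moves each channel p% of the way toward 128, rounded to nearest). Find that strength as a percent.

50%

#d600e2 is rgb(214, 0, 226); #ab40b1 is rgb(171, 64, 177).
On the G channel (widest range): 64 ≈ 0 + (p/100)(128 − 0), so p ≈ 100×(64 − 0)/(128 − 0) = 6400/128 = 50.00.
p = 50 reproduces all three channels after rounding.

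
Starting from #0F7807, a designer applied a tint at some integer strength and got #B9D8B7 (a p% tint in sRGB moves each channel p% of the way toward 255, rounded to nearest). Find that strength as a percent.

#0F7807 is rgb(15, 120, 7); #B9D8B7 is rgb(185, 216, 183).
On the B channel (widest range): 183 ≈ 7 + (p/100)(255 − 7), so p ≈ 100×(183 − 7)/(255 − 7) = 17600/248 = 70.97.
p = 71 reproduces all three channels after rounding.

71%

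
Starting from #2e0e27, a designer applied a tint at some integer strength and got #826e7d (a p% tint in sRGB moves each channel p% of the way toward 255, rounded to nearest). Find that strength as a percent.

40%

#2e0e27 is rgb(46, 14, 39); #826e7d is rgb(130, 110, 125).
On the G channel (widest range): 110 ≈ 14 + (p/100)(255 − 14), so p ≈ 100×(110 − 14)/(255 − 14) = 9600/241 = 39.83.
p = 40 reproduces all three channels after rounding.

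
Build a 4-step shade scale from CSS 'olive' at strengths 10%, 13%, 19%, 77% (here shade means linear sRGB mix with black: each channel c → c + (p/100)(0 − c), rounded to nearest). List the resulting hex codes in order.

#737300, #6F6F00, #686800, #1D1D00

CSS olive is rgb(128, 128, 0).
10%: (128 − 12.8 = 115.2→115, 128 − 12.8 = 115.2→115, 0→0) → #737300
13%: (128 − 16.64 = 111.36→111, 128 − 16.64 = 111.36→111, 0→0) → #6F6F00
19%: (128 − 24.32 = 103.68→104, 128 − 24.32 = 103.68→104, 0→0) → #686800
77%: (128 − 98.56 = 29.44→29, 128 − 98.56 = 29.44→29, 0→0) → #1D1D00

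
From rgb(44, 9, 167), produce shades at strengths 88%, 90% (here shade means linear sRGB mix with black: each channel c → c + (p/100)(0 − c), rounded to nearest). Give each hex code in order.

88%: (44 − 38.72 = 5.28→5, 9 − 7.92 = 1.08→1, 167 − 146.96 = 20.04→20) → #050114
90%: (44 − 39.6 = 4.4→4, 9 − 8.1 = 0.9→1, 167 − 150.3 = 16.7→17) → #040111

#050114, #040111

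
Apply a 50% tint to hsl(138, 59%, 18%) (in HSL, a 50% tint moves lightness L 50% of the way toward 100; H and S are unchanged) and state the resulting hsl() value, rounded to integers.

L moves 50% from 18 toward 100: 18 + 41 = 59 → 59.
H and S are unchanged.

hsl(138, 59%, 59%)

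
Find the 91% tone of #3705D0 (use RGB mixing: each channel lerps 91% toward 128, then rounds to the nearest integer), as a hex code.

#797587

#3705D0 is rgb(55, 5, 208).
Lerp each channel 91% toward 128:
  R: 55 + 66.43 = 121.43 → 121
  G: 5 + 0.91×(128−5) = 5 + 111.93 = 116.93 → 117
  B: 208 + 0.91×(128−208) = 208 − 72.8 = 135.2 → 135
rgb(121, 117, 135) = #797587.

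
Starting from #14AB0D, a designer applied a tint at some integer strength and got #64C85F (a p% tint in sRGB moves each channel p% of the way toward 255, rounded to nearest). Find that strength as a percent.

34%

#14AB0D is rgb(20, 171, 13); #64C85F is rgb(100, 200, 95).
On the B channel (widest range): 95 ≈ 13 + (p/100)(255 − 13), so p ≈ 100×(95 − 13)/(255 − 13) = 8200/242 = 33.88.
p = 34 reproduces all three channels after rounding.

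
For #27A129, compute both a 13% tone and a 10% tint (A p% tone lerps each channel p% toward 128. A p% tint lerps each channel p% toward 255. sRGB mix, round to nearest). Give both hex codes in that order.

#27A129 is rgb(39, 161, 41).
13% tone:
  R: 39 + 11.57 = 50.57 → 51
  G: 161 + 0.13×(128−161) = 161 − 4.29 = 156.71 → 157
  B: 41 + 0.13×(128−41) = 41 + 11.31 = 52.31 → 52
  → #339D34
10% tint:
  R: 39 + 0.1×(255−39) = 39 + 21.6 = 60.6 → 61
  G: 161 + 9.4 = 170.4 → 170
  B: 41 + 21.4 = 62.4 → 62
  → #3DAA3E

#339D34, #3DAA3E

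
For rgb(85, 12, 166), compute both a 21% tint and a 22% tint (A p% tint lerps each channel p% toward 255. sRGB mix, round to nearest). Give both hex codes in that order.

#793FB9, #7A41BA

21% tint:
  R: 85 + 35.7 = 120.7 → 121
  G: 12 + 0.21×(255−12) = 12 + 51.03 = 63.03 → 63
  B: 166 + 0.21×(255−166) = 166 + 18.69 = 184.69 → 185
  → #793FB9
22% tint:
  R: 85 + 37.4 = 122.4 → 122
  G: 12 + 0.22×(255−12) = 12 + 53.46 = 65.46 → 65
  B: 166 + 0.22×(255−166) = 166 + 19.58 = 185.58 → 186
  → #7A41BA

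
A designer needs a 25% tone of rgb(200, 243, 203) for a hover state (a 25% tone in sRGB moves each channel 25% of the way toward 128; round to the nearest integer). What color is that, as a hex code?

A 25% tone moves each channel 25% toward 128:
  R: 200 − 18 = 182 → 182
  G: 243 − 28.75 = 214.25 → 214
  B: 203 + 0.25×(128−203) = 203 − 18.75 = 184.25 → 184
rgb(182, 214, 184) = #B6D6B8.

#B6D6B8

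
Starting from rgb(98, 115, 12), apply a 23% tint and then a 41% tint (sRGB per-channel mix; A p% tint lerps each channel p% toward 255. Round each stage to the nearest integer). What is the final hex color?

Per channel, c → c + 0.23(255 − c):
  R: 98 + 0.23×(255−98) = 98 + 36.11 = 134.11 → 134
  G: 115 + 32.2 = 147.2 → 147
  B: 12 + 0.23×(255−12) = 12 + 55.89 = 67.89 → 68
After the tint: rgb(134, 147, 68) = #869344.
A 41% tint moves each channel 41% toward 255:
  R: 134 + 0.41×(255−134) = 134 + 49.61 = 183.61 → 184
  G: 147 + 44.28 = 191.28 → 191
  B: 68 + 0.41×(255−68) = 68 + 76.67 = 144.67 → 145
rgb(184, 191, 145) = #B8BF91.

#B8BF91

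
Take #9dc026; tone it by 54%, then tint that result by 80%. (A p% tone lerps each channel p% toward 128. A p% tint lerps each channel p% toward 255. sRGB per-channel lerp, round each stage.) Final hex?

#9dc026 is rgb(157, 192, 38).
Lerp each channel 54% toward 128:
  R: 157 − 15.66 = 141.34 → 141
  G: 192 + 0.54×(128−192) = 192 − 34.56 = 157.44 → 157
  B: 38 + 48.6 = 86.6 → 87
After the tone: rgb(141, 157, 87) = #8d9d57.
An 80% tint moves each channel 80% toward 255:
  R: 141 + 91.2 = 232.2 → 232
  G: 157 + 0.8×(255−157) = 157 + 78.4 = 235.4 → 235
  B: 87 + 134.4 = 221.4 → 221
rgb(232, 235, 221) = #e8ebdd.

#e8ebdd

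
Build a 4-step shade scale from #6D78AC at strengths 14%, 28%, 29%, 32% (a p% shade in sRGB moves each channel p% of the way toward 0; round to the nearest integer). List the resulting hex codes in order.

#5E6794, #4E567C, #4D557A, #4A5275

#6D78AC is rgb(109, 120, 172).
14%: (109 − 15.26 = 93.74→94, 120 − 16.8 = 103.2→103, 172 − 24.08 = 147.92→148) → #5E6794
28%: (109 − 30.52 = 78.48→78, 120 − 33.6 = 86.4→86, 172 − 48.16 = 123.84→124) → #4E567C
29%: (109 − 31.61 = 77.39→77, 120 − 34.8 = 85.2→85, 172 − 49.88 = 122.12→122) → #4D557A
32%: (109 − 34.88 = 74.12→74, 120 − 38.4 = 81.6→82, 172 − 55.04 = 116.96→117) → #4A5275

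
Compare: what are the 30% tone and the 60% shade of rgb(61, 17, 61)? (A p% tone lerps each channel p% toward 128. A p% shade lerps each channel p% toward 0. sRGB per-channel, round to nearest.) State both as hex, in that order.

30% tone:
  R: 61 + 20.1 = 81.1 → 81
  G: 17 + 33.3 = 50.3 → 50
  B: 61 + 20.1 = 81.1 → 81
  → #513251
60% shade:
  R: 61 + 0.6×(0−61) = 61 − 36.6 = 24.4 → 24
  G: 17 − 10.2 = 6.8 → 7
  B: 61 + 0.6×(0−61) = 61 − 36.6 = 24.4 → 24
  → #180718

#513251, #180718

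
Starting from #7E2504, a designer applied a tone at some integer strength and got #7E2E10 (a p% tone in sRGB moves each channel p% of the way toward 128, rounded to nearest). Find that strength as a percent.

#7E2504 is rgb(126, 37, 4); #7E2E10 is rgb(126, 46, 16).
On the B channel (widest range): 16 ≈ 4 + (p/100)(128 − 4), so p ≈ 100×(16 − 4)/(128 − 4) = 1200/124 = 9.68.
p = 10 reproduces all three channels after rounding.

10%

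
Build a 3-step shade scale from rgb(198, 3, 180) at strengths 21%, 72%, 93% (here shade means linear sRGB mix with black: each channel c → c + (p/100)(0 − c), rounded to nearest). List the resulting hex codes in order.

#9C028E, #370132, #0E000D

21%: (198 − 41.58 = 156.42→156, 3 − 0.63 = 2.37→2, 180 − 37.8 = 142.2→142) → #9C028E
72%: (198 − 142.56 = 55.44→55, 3 − 2.16 = 0.84→1, 180 − 129.6 = 50.4→50) → #370132
93%: (198 − 184.14 = 13.86→14, 3 − 2.79 = 0.21→0, 180 − 167.4 = 12.6→13) → #0E000D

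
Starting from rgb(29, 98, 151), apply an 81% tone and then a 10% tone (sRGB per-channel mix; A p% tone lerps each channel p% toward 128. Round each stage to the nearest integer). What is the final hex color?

#6F7B84

Lerp each channel 81% toward 128:
  R: 29 + 80.19 = 109.19 → 109
  G: 98 + 0.81×(128−98) = 98 + 24.3 = 122.3 → 122
  B: 151 + 0.81×(128−151) = 151 − 18.63 = 132.37 → 132
After the tone: rgb(109, 122, 132) = #6D7A84.
Per channel, c → c + 0.1(128 − c):
  R: 109 + 0.1×(128−109) = 109 + 1.9 = 110.9 → 111
  G: 122 + 0.1×(128−122) = 122 + 0.6 = 122.6 → 123
  B: 132 + 0.1×(128−132) = 132 − 0.4 = 131.6 → 132
rgb(111, 123, 132) = #6F7B84.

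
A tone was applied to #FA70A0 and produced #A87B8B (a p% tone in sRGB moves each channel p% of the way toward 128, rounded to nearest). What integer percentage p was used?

#FA70A0 is rgb(250, 112, 160); #A87B8B is rgb(168, 123, 139).
On the R channel (widest range): 168 ≈ 250 + (p/100)(128 − 250), so p ≈ 100×(168 − 250)/(128 − 250) = -8200/-122 = 67.21.
p = 67 reproduces all three channels after rounding.

67%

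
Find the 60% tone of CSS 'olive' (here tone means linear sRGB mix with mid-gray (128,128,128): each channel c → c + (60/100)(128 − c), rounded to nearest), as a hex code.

CSS olive is rgb(128, 128, 0).
A 60% tone moves each channel 60% toward 128:
  R: 128 + 0.6×(128−128) = 128 + 0 = 128 → 128
  G: 128 + 0 = 128 → 128
  B: 0 + 76.8 = 76.8 → 77
rgb(128, 128, 77) = #80804D.

#80804D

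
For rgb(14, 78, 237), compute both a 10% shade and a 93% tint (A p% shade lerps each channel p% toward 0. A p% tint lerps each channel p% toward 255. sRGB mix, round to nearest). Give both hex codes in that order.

10% shade:
  R: 14 + 0.1×(0−14) = 14 − 1.4 = 12.6 → 13
  G: 78 − 7.8 = 70.2 → 70
  B: 237 − 23.7 = 213.3 → 213
  → #0D46D5
93% tint:
  R: 14 + 0.93×(255−14) = 14 + 224.13 = 238.13 → 238
  G: 78 + 0.93×(255−78) = 78 + 164.61 = 242.61 → 243
  B: 237 + 16.74 = 253.74 → 254
  → #EEF3FE

#0D46D5, #EEF3FE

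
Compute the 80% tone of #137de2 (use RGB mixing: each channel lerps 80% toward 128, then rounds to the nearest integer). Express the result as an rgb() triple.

#137de2 is rgb(19, 125, 226).
Lerp each channel 80% toward 128:
  R: 19 + 0.8×(128−19) = 19 + 87.2 = 106.2 → 106
  G: 125 + 0.8×(128−125) = 125 + 2.4 = 127.4 → 127
  B: 226 − 78.4 = 147.6 → 148

rgb(106, 127, 148)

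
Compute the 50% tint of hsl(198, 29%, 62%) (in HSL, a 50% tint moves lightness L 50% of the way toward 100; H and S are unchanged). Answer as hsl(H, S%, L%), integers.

L moves 50% from 62 toward 100: 62 + 19 = 81 → 81.
H and S are unchanged.

hsl(198, 29%, 81%)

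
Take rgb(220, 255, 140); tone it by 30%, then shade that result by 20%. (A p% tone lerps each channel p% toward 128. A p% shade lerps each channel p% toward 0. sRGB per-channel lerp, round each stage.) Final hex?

Lerp each channel 30% toward 128:
  R: 220 + 0.3×(128−220) = 220 − 27.6 = 192.4 → 192
  G: 255 + 0.3×(128−255) = 255 − 38.1 = 216.9 → 217
  B: 140 − 3.6 = 136.4 → 136
After the tone: rgb(192, 217, 136) = #C0D988.
Lerp each channel 20% toward 0:
  R: 192 − 38.4 = 153.6 → 154
  G: 217 + 0.2×(0−217) = 217 − 43.4 = 173.6 → 174
  B: 136 + 0.2×(0−136) = 136 − 27.2 = 108.8 → 109
rgb(154, 174, 109) = #9AAE6D.

#9AAE6D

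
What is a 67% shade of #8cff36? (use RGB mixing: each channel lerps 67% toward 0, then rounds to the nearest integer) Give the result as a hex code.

#8cff36 is rgb(140, 255, 54).
A 67% shade moves each channel 67% toward 0:
  R: 140 − 93.8 = 46.2 → 46
  G: 255 + 0.67×(0−255) = 255 − 170.85 = 84.15 → 84
  B: 54 + 0.67×(0−54) = 54 − 36.18 = 17.82 → 18
rgb(46, 84, 18) = #2e5412.

#2e5412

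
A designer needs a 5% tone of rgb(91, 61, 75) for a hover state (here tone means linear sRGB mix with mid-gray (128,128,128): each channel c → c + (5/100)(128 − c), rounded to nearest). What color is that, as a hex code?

Lerp each channel 5% toward 128:
  R: 91 + 0.05×(128−91) = 91 + 1.85 = 92.85 → 93
  G: 61 + 0.05×(128−61) = 61 + 3.35 = 64.35 → 64
  B: 75 + 2.65 = 77.65 → 78
rgb(93, 64, 78) = #5d404e.

#5d404e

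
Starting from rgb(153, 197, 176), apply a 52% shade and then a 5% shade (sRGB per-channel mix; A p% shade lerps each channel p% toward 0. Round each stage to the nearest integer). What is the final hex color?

A 52% shade moves each channel 52% toward 0:
  R: 153 + 0.52×(0−153) = 153 − 79.56 = 73.44 → 73
  G: 197 − 102.44 = 94.56 → 95
  B: 176 + 0.52×(0−176) = 176 − 91.52 = 84.48 → 84
After the shade: rgb(73, 95, 84) = #495f54.
A 5% shade moves each channel 5% toward 0:
  R: 73 − 3.65 = 69.35 → 69
  G: 95 + 0.05×(0−95) = 95 − 4.75 = 90.25 → 90
  B: 84 − 4.2 = 79.8 → 80
rgb(69, 90, 80) = #455a50.

#455a50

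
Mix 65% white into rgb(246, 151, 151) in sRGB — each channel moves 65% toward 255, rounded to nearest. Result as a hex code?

#fcdbdb

A 65% tint moves each channel 65% toward 255:
  R: 246 + 0.65×(255−246) = 246 + 5.85 = 251.85 → 252
  G: 151 + 0.65×(255−151) = 151 + 67.6 = 218.6 → 219
  B: 151 + 0.65×(255−151) = 151 + 67.6 = 218.6 → 219
rgb(252, 219, 219) = #fcdbdb.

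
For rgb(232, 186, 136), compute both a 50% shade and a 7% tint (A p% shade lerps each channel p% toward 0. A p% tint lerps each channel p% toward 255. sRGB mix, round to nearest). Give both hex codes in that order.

#745d44, #eabf90

50% shade:
  R: 232 + 0.5×(0−232) = 232 − 116 = 116 → 116
  G: 186 + 0.5×(0−186) = 186 − 93 = 93 → 93
  B: 136 − 68 = 68 → 68
  → #745d44
7% tint:
  R: 232 + 0.07×(255−232) = 232 + 1.61 = 233.61 → 234
  G: 186 + 4.83 = 190.83 → 191
  B: 136 + 8.33 = 144.33 → 144
  → #eabf90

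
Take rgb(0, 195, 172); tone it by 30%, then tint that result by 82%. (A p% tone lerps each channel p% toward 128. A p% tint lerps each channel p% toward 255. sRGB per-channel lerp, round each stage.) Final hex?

#D8F1EE

Lerp each channel 30% toward 128:
  R: 0 + 38.4 = 38.4 → 38
  G: 195 + 0.3×(128−195) = 195 − 20.1 = 174.9 → 175
  B: 172 − 13.2 = 158.8 → 159
After the tone: rgb(38, 175, 159) = #26AF9F.
Lerp each channel 82% toward 255:
  R: 38 + 0.82×(255−38) = 38 + 177.94 = 215.94 → 216
  G: 175 + 0.82×(255−175) = 175 + 65.6 = 240.6 → 241
  B: 159 + 0.82×(255−159) = 159 + 78.72 = 237.72 → 238
rgb(216, 241, 238) = #D8F1EE.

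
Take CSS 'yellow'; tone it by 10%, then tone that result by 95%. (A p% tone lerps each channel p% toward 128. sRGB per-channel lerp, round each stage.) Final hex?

CSS yellow is rgb(255, 255, 0).
Lerp each channel 10% toward 128:
  R: 255 − 12.7 = 242.3 → 242
  G: 255 + 0.1×(128−255) = 255 − 12.7 = 242.3 → 242
  B: 0 + 0.1×(128−0) = 0 + 12.8 = 12.8 → 13
After the tone: rgb(242, 242, 13) = #F2F20D.
Lerp each channel 95% toward 128:
  R: 242 + 0.95×(128−242) = 242 − 108.3 = 133.7 → 134
  G: 242 + 0.95×(128−242) = 242 − 108.3 = 133.7 → 134
  B: 13 + 109.25 = 122.25 → 122
rgb(134, 134, 122) = #86867A.

#86867A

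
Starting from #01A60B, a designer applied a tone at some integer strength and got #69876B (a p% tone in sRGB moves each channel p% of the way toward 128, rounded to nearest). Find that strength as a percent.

#01A60B is rgb(1, 166, 11); #69876B is rgb(105, 135, 107).
On the R channel (widest range): 105 ≈ 1 + (p/100)(128 − 1), so p ≈ 100×(105 − 1)/(128 − 1) = 10400/127 = 81.89.
p = 82 reproduces all three channels after rounding.

82%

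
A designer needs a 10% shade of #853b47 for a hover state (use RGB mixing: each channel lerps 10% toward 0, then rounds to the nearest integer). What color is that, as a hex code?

#853b47 is rgb(133, 59, 71).
Per channel, c → c + 0.1(0 − c):
  R: 133 − 13.3 = 119.7 → 120
  G: 59 − 5.9 = 53.1 → 53
  B: 71 + 0.1×(0−71) = 71 − 7.1 = 63.9 → 64
rgb(120, 53, 64) = #783540.

#783540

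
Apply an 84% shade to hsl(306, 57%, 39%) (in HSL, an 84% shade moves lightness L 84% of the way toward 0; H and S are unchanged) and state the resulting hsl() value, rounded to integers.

hsl(306, 57%, 6%)

L moves 84% from 39 toward 0: 39 − 32.76 = 6.24 → 6.
H and S are unchanged.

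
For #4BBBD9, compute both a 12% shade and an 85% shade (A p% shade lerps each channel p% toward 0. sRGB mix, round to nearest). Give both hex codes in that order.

#4BBBD9 is rgb(75, 187, 217).
12% shade:
  R: 75 − 9 = 66 → 66
  G: 187 + 0.12×(0−187) = 187 − 22.44 = 164.56 → 165
  B: 217 + 0.12×(0−217) = 217 − 26.04 = 190.96 → 191
  → #42A5BF
85% shade:
  R: 75 + 0.85×(0−75) = 75 − 63.75 = 11.25 → 11
  G: 187 + 0.85×(0−187) = 187 − 158.95 = 28.05 → 28
  B: 217 + 0.85×(0−217) = 217 − 184.45 = 32.55 → 33
  → #0B1C21

#42A5BF, #0B1C21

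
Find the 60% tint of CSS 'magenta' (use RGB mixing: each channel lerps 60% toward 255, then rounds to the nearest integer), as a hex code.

CSS magenta is rgb(255, 0, 255).
Lerp each channel 60% toward 255:
  R: 255 + 0 = 255 → 255
  G: 0 + 0.6×(255−0) = 0 + 153 = 153 → 153
  B: 255 + 0.6×(255−255) = 255 + 0 = 255 → 255
rgb(255, 153, 255) = #FF99FF.

#FF99FF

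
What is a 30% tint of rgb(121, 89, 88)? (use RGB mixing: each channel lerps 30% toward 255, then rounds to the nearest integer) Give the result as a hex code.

Per channel, c → c + 0.3(255 − c):
  R: 121 + 0.3×(255−121) = 121 + 40.2 = 161.2 → 161
  G: 89 + 0.3×(255−89) = 89 + 49.8 = 138.8 → 139
  B: 88 + 0.3×(255−88) = 88 + 50.1 = 138.1 → 138
rgb(161, 139, 138) = #A18B8A.

#A18B8A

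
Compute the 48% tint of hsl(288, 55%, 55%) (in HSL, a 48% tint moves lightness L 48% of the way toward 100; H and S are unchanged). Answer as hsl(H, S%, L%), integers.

hsl(288, 55%, 77%)

L moves 48% from 55 toward 100: 55 + 21.6 = 76.6 → 77.
H and S are unchanged.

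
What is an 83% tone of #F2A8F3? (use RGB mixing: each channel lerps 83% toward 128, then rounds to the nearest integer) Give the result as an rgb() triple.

#F2A8F3 is rgb(242, 168, 243).
An 83% tone moves each channel 83% toward 128:
  R: 242 − 94.62 = 147.38 → 147
  G: 168 + 0.83×(128−168) = 168 − 33.2 = 134.8 → 135
  B: 243 + 0.83×(128−243) = 243 − 95.45 = 147.55 → 148

rgb(147, 135, 148)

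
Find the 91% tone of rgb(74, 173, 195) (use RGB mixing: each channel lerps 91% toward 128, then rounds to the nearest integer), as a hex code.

Lerp each channel 91% toward 128:
  R: 74 + 49.14 = 123.14 → 123
  G: 173 − 40.95 = 132.05 → 132
  B: 195 − 60.97 = 134.03 → 134
rgb(123, 132, 134) = #7b8486.

#7b8486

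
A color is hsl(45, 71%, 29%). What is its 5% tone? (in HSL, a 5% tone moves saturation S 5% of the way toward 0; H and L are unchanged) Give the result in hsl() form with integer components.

hsl(45, 67%, 29%)

S moves 5% from 71 toward 0: 71 − 3.55 = 67.45 → 67.
H and L are unchanged.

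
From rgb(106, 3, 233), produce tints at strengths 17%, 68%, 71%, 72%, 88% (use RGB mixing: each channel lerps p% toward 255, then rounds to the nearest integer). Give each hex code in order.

17%: (106 + 25.33 = 131.33→131, 3 + 42.84 = 45.84→46, 233 + 3.74 = 236.74→237) → #832eed
68%: (106 + 101.32 = 207.32→207, 3 + 171.36 = 174.36→174, 233 + 14.96 = 247.96→248) → #cfaef8
71%: (106 + 105.79 = 211.79→212, 3 + 178.92 = 181.92→182, 233 + 15.62 = 248.62→249) → #d4b6f9
72%: (106 + 107.28 = 213.28→213, 3 + 181.44 = 184.44→184, 233 + 15.84 = 248.84→249) → #d5b8f9
88%: (106 + 131.12 = 237.12→237, 3 + 221.76 = 224.76→225, 233 + 19.36 = 252.36→252) → #ede1fc

#832eed, #cfaef8, #d4b6f9, #d5b8f9, #ede1fc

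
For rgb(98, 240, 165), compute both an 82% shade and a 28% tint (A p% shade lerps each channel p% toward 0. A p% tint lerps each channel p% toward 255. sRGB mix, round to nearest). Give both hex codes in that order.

#122B1E, #8EF4BE

82% shade:
  R: 98 + 0.82×(0−98) = 98 − 80.36 = 17.64 → 18
  G: 240 − 196.8 = 43.2 → 43
  B: 165 − 135.3 = 29.7 → 30
  → #122B1E
28% tint:
  R: 98 + 43.96 = 141.96 → 142
  G: 240 + 4.2 = 244.2 → 244
  B: 165 + 0.28×(255−165) = 165 + 25.2 = 190.2 → 190
  → #8EF4BE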